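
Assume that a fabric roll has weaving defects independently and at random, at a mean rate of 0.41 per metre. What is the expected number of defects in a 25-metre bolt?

E[N] = λt = 0.41 × 25 = 10.25 (a 25-metre bolt = 25 metres).

10.25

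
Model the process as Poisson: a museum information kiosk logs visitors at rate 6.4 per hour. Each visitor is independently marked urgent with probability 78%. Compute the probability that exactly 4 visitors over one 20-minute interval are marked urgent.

0.0605

Thinning: the visitors that are marked urgent themselves form a Poisson process with rate 0.78 × 6.4 = 4.992 per hour.
Over the interval, μ = 4.992 × 1/3 = 1.664 (a 20-minute interval = 1/3 hours).
P(N = 4) = e^(−1.664) · 1.664^4/4! ≈ 0.0605.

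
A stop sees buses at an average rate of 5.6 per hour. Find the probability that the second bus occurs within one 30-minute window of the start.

0.7689

Over the interval, μ = 5.6 × 0.5 = 2.8 (a 30-minute window = 0.5 hours).
The second arrival falls in the interval iff at least 2 events occur there: P(S_2 ≤ t) = P(N ≥ 2) = 1 − P(N ≤ 1) ≈ 0.7689.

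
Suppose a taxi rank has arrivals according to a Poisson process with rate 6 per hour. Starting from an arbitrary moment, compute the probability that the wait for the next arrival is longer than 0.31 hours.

The wait for the next event is exponential with rate λ = 6 per hour.
P(T > 0.31) = e^(−λt) = e^(−6 × 0.31) = e^(−1.86) ≈ 0.1557.

0.1557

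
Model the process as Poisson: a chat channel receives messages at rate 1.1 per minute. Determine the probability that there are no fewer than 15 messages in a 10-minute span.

0.1460

Over the interval, μ = 1.1 × 10 = 11 (a 10-minute span = 10 minutes).
P(N ≥ 15) = 1 − P(N ≤ 14) = 1 − Σ_{j=0}^{14} e^(−μ) μ^j/j! ≈ 0.1460.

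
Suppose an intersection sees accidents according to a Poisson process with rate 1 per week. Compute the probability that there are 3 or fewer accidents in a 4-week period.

0.4335

Over the interval, μ = 1 × 4 = 4 (a 4-week period = 4 weeks).
P(N ≤ 3) = Σ_{j=0}^{3} e^(−μ) μ^j/j! ≈ 0.4335.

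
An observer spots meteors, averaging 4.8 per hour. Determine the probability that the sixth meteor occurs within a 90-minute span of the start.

Over the interval, μ = 4.8 × 1.5 = 7.2 (a 90-minute span = 1.5 hours).
The sixth arrival falls in the interval iff at least 6 events occur there: P(S_6 ≤ t) = P(N ≥ 6) = 1 − P(N ≤ 5) ≈ 0.7241.

0.7241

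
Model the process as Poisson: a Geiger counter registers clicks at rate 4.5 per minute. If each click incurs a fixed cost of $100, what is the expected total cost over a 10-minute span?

E[N] = 4.5 × 10 = 45 (a 10-minute span = 10 minutes); E[cost] = 45 × $100 = $4500.

$4500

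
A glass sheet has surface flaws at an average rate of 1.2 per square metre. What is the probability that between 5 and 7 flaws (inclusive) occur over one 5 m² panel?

0.4589

Over the interval, μ = 1.2 × 5 = 6 (a 5 m² panel = 5 square metres).
P(5 ≤ N ≤ 7) = Σ_{j=5}^{7} e^(−6) · 6^j/j! ≈ 0.4589.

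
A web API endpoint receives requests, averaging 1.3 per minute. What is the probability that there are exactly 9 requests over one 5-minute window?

Over the interval, μ = 1.3 × 5 = 6.5 (a 5-minute window = 5 minutes).
P(N = 9) = e^(−μ) μ^9/9! = e^(−6.5) · 6.5^9/362880 ≈ 0.0858.

0.0858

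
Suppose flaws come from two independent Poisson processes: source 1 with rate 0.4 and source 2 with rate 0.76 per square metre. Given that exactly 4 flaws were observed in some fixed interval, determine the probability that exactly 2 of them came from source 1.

0.3062

Given the total, each event is independently from source 1 with probability p = λ_1/(λ_1+λ_2) = 0.4/1.16 ≈ 0.3448.
So K ~ Binomial(4, 0.4/1.16): P(K = 2) = C(4,2) · (0.4/1.16)^2 · (0.76/1.16)^2 ≈ 0.3062.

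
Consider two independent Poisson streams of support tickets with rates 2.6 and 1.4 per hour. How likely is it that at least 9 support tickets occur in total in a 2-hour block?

Independent Poisson processes superpose: combined rate λ = 2.6 + 1.4 = 4 per hour.
Over the interval, μ = 4 × 2 = 8 (a 2-hour block = 2 hours).
P(N ≥ 9) = 1 − P(N ≤ 8) ≈ 0.4075.

0.4075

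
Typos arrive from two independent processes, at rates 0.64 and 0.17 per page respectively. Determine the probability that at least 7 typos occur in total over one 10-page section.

Independent Poisson processes superpose: combined rate λ = 0.64 + 0.17 = 0.81 per page.
Over the interval, μ = 0.81 × 10 = 8.1 (a 10-page section = 10 pages).
P(N ≥ 7) = 1 − P(N ≤ 6) ≈ 0.6987.

0.6987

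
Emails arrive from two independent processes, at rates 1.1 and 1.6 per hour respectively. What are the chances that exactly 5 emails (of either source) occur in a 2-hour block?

Independent Poisson processes superpose: combined rate λ = 1.1 + 1.6 = 2.7 per hour.
Over the interval, μ = 2.7 × 2 = 5.4 (a 2-hour block = 2 hours).
P(N = 5) = e^(−5.4) · 5.4^5/5! ≈ 0.1728.

0.1728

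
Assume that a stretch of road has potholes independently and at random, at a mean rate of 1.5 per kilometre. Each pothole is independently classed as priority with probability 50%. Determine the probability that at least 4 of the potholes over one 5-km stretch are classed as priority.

Thinning: the potholes that are classed as priority themselves form a Poisson process with rate 0.5 × 1.5 = 0.75 per kilometre.
Over the interval, μ = 0.75 × 5 = 3.75 (a 5-km stretch = 5 kilometres).
P(N ≥ 4) = 1 − P(N ≤ 3) ≈ 0.5162.

0.5162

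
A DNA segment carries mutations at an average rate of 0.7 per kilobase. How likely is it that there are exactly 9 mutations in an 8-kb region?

0.0552

Over the interval, μ = 0.7 × 8 = 5.6 (an 8-kb region = 8 kilobases).
P(N = 9) = e^(−μ) μ^9/9! = e^(−5.6) · 5.6^9/362880 ≈ 0.0552.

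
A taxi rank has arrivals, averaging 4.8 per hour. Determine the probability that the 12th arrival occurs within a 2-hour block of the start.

0.2588

Over the interval, μ = 4.8 × 2 = 9.6 (a 2-hour block = 2 hours).
The 12th arrival falls in the interval iff at least 12 events occur there: P(S_12 ≤ t) = P(N ≥ 12) = 1 − P(N ≤ 11) ≈ 0.2588.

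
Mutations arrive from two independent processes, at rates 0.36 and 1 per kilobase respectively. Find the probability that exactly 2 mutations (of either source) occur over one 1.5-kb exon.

Independent Poisson processes superpose: combined rate λ = 0.36 + 1 = 1.36 per kilobase.
Over the interval, μ = 1.36 × 1.5 = 2.04 (a 1.5-kb exon = 1.5 kilobases).
P(N = 2) = e^(−2.04) · 2.04^2/2! ≈ 0.2706.

0.2706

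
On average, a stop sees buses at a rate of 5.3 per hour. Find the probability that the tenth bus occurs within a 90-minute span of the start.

0.2772

Over the interval, μ = 5.3 × 1.5 = 7.95 (a 90-minute span = 1.5 hours).
The tenth arrival falls in the interval iff at least 10 events occur there: P(S_10 ≤ t) = P(N ≥ 10) = 1 − P(N ≤ 9) ≈ 0.2772.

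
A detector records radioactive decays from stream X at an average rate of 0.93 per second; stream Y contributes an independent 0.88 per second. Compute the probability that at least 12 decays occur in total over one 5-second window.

0.2019

Independent Poisson processes superpose: combined rate λ = 0.93 + 0.88 = 1.81 per second.
Over the interval, μ = 1.81 × 5 = 9.05 (a 5-second window = 5 seconds).
P(N ≥ 12) = 1 − P(N ≤ 11) ≈ 0.2019.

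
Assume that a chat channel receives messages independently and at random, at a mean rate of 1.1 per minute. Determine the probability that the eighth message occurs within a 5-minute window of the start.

Over the interval, μ = 1.1 × 5 = 5.5 (a 5-minute window = 5 minutes).
The eighth arrival falls in the interval iff at least 8 events occur there: P(S_8 ≤ t) = P(N ≥ 8) = 1 − P(N ≤ 7) ≈ 0.1905.

0.1905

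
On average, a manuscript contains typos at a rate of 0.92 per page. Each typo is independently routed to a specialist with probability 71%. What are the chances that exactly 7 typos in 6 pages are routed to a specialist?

Thinning: the typos that are routed to a specialist themselves form a Poisson process with rate 0.71 × 0.92 = 0.6532 per page.
Over the interval, μ = 0.6532 × 6 = 3.9192 (6 pages).
P(N = 7) = e^(−3.9192) · 3.9192^7/7! ≈ 0.0560.

0.0560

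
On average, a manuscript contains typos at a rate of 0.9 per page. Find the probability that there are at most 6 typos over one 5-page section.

Over the interval, μ = 0.9 × 5 = 4.5 (a 5-page section = 5 pages).
P(N ≤ 6) = Σ_{j=0}^{6} e^(−μ) μ^j/j! ≈ 0.8311.

0.8311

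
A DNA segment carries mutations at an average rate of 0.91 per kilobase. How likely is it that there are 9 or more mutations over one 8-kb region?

0.3081

Over the interval, μ = 0.91 × 8 = 7.28 (an 8-kb region = 8 kilobases).
P(N ≥ 9) = 1 − P(N ≤ 8) = 1 − Σ_{j=0}^{8} e^(−μ) μ^j/j! ≈ 0.3081.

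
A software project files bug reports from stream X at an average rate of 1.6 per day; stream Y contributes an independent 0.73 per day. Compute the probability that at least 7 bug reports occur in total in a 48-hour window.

Independent Poisson processes superpose: combined rate λ = 1.6 + 0.73 = 2.33 per day.
Over the interval, μ = 2.33 × 2 = 4.66 (a 48-hour window = 2 days).
P(N ≥ 7) = 1 − P(N ≤ 6) ≈ 0.1900.

0.1900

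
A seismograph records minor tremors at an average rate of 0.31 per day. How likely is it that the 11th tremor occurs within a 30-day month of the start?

0.3301

Over the interval, μ = 0.31 × 30 = 9.3 (a 30-day month = 30 days).
The 11th arrival falls in the interval iff at least 11 events occur there: P(S_11 ≤ t) = P(N ≥ 11) = 1 − P(N ≤ 10) ≈ 0.3301.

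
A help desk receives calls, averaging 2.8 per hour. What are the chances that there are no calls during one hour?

0.0608

With mean μ = 2.8 per hour,
P(N = 0) = e^(−μ) μ^0/0! = e^(−2.8) · 2.8^0/1 ≈ 0.0608.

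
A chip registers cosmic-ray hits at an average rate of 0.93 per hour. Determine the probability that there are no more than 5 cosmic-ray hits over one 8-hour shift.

0.2481

Over the interval, μ = 0.93 × 8 = 7.44 (an 8-hour shift = 8 hours).
P(N ≤ 5) = Σ_{j=0}^{5} e^(−μ) μ^j/j! ≈ 0.2481.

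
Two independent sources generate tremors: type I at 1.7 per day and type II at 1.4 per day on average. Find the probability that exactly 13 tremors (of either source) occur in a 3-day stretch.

0.0572

Independent Poisson processes superpose: combined rate λ = 1.7 + 1.4 = 3.1 per day.
Over the interval, μ = 3.1 × 3 = 9.3 (a 3-day stretch = 3 days).
P(N = 13) = e^(−9.3) · 9.3^13/13! ≈ 0.0572.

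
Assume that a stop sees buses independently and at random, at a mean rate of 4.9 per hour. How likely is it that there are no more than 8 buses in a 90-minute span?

Over the interval, μ = 4.9 × 1.5 = 7.35 (a 90-minute span = 1.5 hours).
P(N ≤ 8) = Σ_{j=0}^{8} e^(−μ) μ^j/j! ≈ 0.6825.

0.6825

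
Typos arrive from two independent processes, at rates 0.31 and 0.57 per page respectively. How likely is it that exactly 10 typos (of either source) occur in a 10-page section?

Independent Poisson processes superpose: combined rate λ = 0.31 + 0.57 = 0.88 per page.
Over the interval, μ = 0.88 × 10 = 8.8 (a 10-page section = 10 pages).
P(N = 10) = e^(−8.8) · 8.8^10/10! ≈ 0.1157.

0.1157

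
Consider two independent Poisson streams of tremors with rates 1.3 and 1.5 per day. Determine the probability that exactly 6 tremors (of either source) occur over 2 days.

0.1584

Independent Poisson processes superpose: combined rate λ = 1.3 + 1.5 = 2.8 per day.
Over the interval, μ = 2.8 × 2 = 5.6 (2 days).
P(N = 6) = e^(−5.6) · 5.6^6/6! ≈ 0.1584.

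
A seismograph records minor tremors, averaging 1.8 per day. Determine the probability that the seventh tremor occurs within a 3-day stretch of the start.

0.2983

Over the interval, μ = 1.8 × 3 = 5.4 (a 3-day stretch = 3 days).
The seventh arrival falls in the interval iff at least 7 events occur there: P(S_7 ≤ t) = P(N ≥ 7) = 1 − P(N ≤ 6) ≈ 0.2983.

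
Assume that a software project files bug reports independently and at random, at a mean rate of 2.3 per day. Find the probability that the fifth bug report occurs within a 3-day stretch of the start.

Over the interval, μ = 2.3 × 3 = 6.9 (a 3-day stretch = 3 days).
The fifth arrival falls in the interval iff at least 5 events occur there: P(S_5 ≤ t) = P(N ≥ 5) = 1 − P(N ≤ 4) ≈ 0.8177.

0.8177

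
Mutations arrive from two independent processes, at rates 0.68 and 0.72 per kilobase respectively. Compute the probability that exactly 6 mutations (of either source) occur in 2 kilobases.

0.0407

Independent Poisson processes superpose: combined rate λ = 0.68 + 0.72 = 1.4 per kilobase.
Over the interval, μ = 1.4 × 2 = 2.8 (2 kilobases).
P(N = 6) = e^(−2.8) · 2.8^6/6! ≈ 0.0407.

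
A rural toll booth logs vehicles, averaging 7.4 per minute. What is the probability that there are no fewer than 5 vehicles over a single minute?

With mean μ = 7.4 per minute,
P(N ≥ 5) = 1 − P(N ≤ 4) = 1 − Σ_{j=0}^{4} e^(−μ) μ^j/j! ≈ 0.8605.

0.8605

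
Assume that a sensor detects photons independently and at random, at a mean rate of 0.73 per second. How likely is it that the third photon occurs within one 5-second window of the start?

Over the interval, μ = 0.73 × 5 = 3.65 (a 5-second window = 5 seconds).
The third arrival falls in the interval iff at least 3 events occur there: P(S_3 ≤ t) = P(N ≥ 3) = 1 − P(N ≤ 2) ≈ 0.7060.

0.7060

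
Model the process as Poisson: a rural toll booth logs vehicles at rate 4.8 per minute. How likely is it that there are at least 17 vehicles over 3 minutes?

Over the interval, μ = 4.8 × 3 = 14.4 (3 minutes).
P(N ≥ 17) = 1 − P(N ≤ 16) = 1 − Σ_{j=0}^{16} e^(−μ) μ^j/j! ≈ 0.2796.

0.2796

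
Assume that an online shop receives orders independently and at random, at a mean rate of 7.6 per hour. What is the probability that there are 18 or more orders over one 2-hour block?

0.2683

Over the interval, μ = 7.6 × 2 = 15.2 (a 2-hour block = 2 hours).
P(N ≥ 18) = 1 − P(N ≤ 17) = 1 − Σ_{j=0}^{17} e^(−μ) μ^j/j! ≈ 0.2683.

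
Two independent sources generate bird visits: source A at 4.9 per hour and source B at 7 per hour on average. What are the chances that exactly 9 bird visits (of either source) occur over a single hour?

0.0895

Independent Poisson processes superpose: combined rate λ = 4.9 + 7 = 11.9 per hour.
So μ = 11.9.
P(N = 9) = e^(−11.9) · 11.9^9/9! ≈ 0.0895.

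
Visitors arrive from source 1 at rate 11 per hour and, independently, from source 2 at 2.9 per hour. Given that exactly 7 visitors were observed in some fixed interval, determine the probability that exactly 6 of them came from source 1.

Given the total, each event is independently from source 1 with probability p = λ_1/(λ_1+λ_2) = 11/13.9 ≈ 0.7914.
So K ~ Binomial(7, 11/13.9): P(K = 6) = C(7,6) · (11/13.9)^6 · (2.9/13.9)^1 ≈ 0.3587.

0.3587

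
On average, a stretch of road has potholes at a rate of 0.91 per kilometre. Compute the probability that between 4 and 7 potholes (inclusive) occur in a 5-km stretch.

0.5753

Over the interval, μ = 0.91 × 5 = 4.55 (a 5-km stretch = 5 kilometres).
P(4 ≤ N ≤ 7) = Σ_{j=4}^{7} e^(−4.55) · 4.55^j/j! ≈ 0.5753.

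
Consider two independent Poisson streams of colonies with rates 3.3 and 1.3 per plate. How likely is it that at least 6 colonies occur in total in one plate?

0.3142

Independent Poisson processes superpose: combined rate λ = 3.3 + 1.3 = 4.6 per plate.
So μ = 4.6.
P(N ≥ 6) = 1 − P(N ≤ 5) ≈ 0.3142.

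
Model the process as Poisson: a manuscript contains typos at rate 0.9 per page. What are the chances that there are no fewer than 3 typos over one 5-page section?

0.8264

Over the interval, μ = 0.9 × 5 = 4.5 (a 5-page section = 5 pages).
P(N ≥ 3) = 1 − P(N ≤ 2) = 1 − Σ_{j=0}^{2} e^(−μ) μ^j/j! ≈ 0.8264.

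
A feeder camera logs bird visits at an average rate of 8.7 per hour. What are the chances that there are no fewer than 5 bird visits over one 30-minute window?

0.4392

Over the interval, μ = 8.7 × 0.5 = 4.35 (a 30-minute window = 0.5 hours).
P(N ≥ 5) = 1 − P(N ≤ 4) = 1 − Σ_{j=0}^{4} e^(−μ) μ^j/j! ≈ 0.4392.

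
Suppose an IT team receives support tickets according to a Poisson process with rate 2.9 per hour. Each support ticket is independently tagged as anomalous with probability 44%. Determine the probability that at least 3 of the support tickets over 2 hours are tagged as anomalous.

Thinning: the support tickets that are tagged as anomalous themselves form a Poisson process with rate 0.44 × 2.9 = 1.276 per hour.
Over the interval, μ = 1.276 × 2 = 2.552 (2 hours).
P(N ≥ 3) = 1 − P(N ≤ 2) ≈ 0.4695.

0.4695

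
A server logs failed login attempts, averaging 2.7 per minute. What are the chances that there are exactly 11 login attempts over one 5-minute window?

Over the interval, μ = 2.7 × 5 = 13.5 (a 5-minute window = 5 minutes).
P(N = 11) = e^(−μ) μ^11/11! = e^(−13.5) · 13.5^11/39916800 ≈ 0.0932.

0.0932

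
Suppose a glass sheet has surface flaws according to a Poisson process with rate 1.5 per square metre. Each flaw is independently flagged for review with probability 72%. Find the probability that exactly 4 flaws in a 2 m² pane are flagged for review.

0.1046

Thinning: the flaws that are flagged for review themselves form a Poisson process with rate 0.72 × 1.5 = 1.08 per square metre.
Over the interval, μ = 1.08 × 2 = 2.16 (a 2 m² pane = 2 square metres).
P(N = 4) = e^(−2.16) · 2.16^4/4! ≈ 0.1046.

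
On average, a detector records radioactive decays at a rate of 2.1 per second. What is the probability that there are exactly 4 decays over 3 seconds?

0.1205

Over the interval, μ = 2.1 × 3 = 6.3 (3 seconds).
P(N = 4) = e^(−μ) μ^4/4! = e^(−6.3) · 6.3^4/24 ≈ 0.1205.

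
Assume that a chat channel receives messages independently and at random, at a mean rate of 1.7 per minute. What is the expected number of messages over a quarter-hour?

25.5

E[N] = λt = 1.7 × 15 = 25.5 (a quarter-hour = 15 minutes).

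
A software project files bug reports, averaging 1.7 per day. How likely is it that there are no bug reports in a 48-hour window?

0.0334

Over the interval, μ = 1.7 × 2 = 3.4 (a 48-hour window = 2 days).
P(N = 0) = e^(−μ) μ^0/0! = e^(−3.4) · 3.4^0/1 ≈ 0.0334.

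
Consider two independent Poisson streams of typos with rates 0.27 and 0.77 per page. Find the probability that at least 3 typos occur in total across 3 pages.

0.6032

Independent Poisson processes superpose: combined rate λ = 0.27 + 0.77 = 1.04 per page.
Over the interval, μ = 1.04 × 3 = 3.12 (3 pages).
P(N ≥ 3) = 1 − P(N ≤ 2) ≈ 0.6032.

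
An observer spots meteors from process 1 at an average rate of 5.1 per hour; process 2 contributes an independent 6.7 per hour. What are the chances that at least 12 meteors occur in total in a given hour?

0.5153

Independent Poisson processes superpose: combined rate λ = 5.1 + 6.7 = 11.8 per hour.
So μ = 11.8.
P(N ≥ 12) = 1 − P(N ≤ 11) ≈ 0.5153.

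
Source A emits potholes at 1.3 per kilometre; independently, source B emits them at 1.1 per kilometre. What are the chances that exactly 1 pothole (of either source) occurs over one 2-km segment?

Independent Poisson processes superpose: combined rate λ = 1.3 + 1.1 = 2.4 per kilometre.
Over the interval, μ = 2.4 × 2 = 4.8 (a 2-km segment = 2 kilometres).
P(N = 1) = e^(−4.8) · 4.8^1/1! ≈ 0.0395.

0.0395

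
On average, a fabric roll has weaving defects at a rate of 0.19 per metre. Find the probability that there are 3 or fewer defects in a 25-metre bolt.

Over the interval, μ = 0.19 × 25 = 4.75 (a 25-metre bolt = 25 metres).
P(N ≤ 3) = Σ_{j=0}^{3} e^(−μ) μ^j/j! ≈ 0.3019.

0.3019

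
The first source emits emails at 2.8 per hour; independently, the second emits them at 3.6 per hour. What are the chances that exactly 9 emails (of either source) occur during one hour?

0.0825

Independent Poisson processes superpose: combined rate λ = 2.8 + 3.6 = 6.4 per hour.
So μ = 6.4.
P(N = 9) = e^(−6.4) · 6.4^9/9! ≈ 0.0825.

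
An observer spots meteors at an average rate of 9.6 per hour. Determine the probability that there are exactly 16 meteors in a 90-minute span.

0.0911

Over the interval, μ = 9.6 × 1.5 = 14.4 (a 90-minute span = 1.5 hours).
P(N = 16) = e^(−μ) μ^16/16! = e^(−14.4) · 14.4^16/20922789888000 ≈ 0.0911.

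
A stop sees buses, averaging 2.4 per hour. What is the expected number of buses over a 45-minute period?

E[N] = λt = 2.4 × 0.75 = 1.8 (a 45-minute period = 0.75 hours).

1.8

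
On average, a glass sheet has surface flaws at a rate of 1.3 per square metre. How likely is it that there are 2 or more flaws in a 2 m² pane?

0.7326

Over the interval, μ = 1.3 × 2 = 2.6 (a 2 m² pane = 2 square metres).
P(N ≥ 2) = 1 − P(N ≤ 1) = 1 − Σ_{j=0}^{1} e^(−μ) μ^j/j! ≈ 0.7326.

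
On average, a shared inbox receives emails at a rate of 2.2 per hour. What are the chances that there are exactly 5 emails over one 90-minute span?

0.1203

Over the interval, μ = 2.2 × 1.5 = 3.3 (a 90-minute span = 1.5 hours).
P(N = 5) = e^(−μ) μ^5/5! = e^(−3.3) · 3.3^5/120 ≈ 0.1203.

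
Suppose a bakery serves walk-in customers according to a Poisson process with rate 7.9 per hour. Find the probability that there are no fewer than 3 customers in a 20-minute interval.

Over the interval, μ = 7.9 × 1/3 ≈ 2.63333 (a 20-minute interval = 1/3 hours).
P(N ≥ 3) = 1 − P(N ≤ 2) = 1 − Σ_{j=0}^{2} e^(−μ) μ^j/j! ≈ 0.4899.

0.4899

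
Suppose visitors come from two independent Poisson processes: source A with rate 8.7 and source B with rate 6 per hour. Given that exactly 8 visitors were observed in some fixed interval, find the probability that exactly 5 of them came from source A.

0.2765

Given the total, each event is independently from source A with probability p = λ_A/(λ_A+λ_B) = 8.7/14.7 ≈ 0.5918.
So K ~ Binomial(8, 8.7/14.7): P(K = 5) = C(8,5) · (8.7/14.7)^5 · (6/14.7)^3 ≈ 0.2765.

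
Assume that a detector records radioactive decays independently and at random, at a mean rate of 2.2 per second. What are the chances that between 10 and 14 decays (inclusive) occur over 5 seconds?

Over the interval, μ = 2.2 × 5 = 11 (5 seconds).
P(10 ≤ N ≤ 14) = Σ_{j=10}^{14} e^(−11) · 11^j/j! ≈ 0.5135.

0.5135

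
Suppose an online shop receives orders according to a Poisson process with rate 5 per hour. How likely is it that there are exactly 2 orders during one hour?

0.0842

With mean μ = 5 per hour,
P(N = 2) = e^(−μ) μ^2/2! = e^(−5) · 5^2/2 ≈ 0.0842.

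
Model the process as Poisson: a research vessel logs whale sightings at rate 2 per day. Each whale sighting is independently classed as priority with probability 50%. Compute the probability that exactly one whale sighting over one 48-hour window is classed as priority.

0.2707

Thinning: the whale sightings that are classed as priority themselves form a Poisson process with rate 0.5 × 2 = 1 per day.
Over the interval, μ = 1 × 2 = 2 (a 48-hour window = 2 days).
P(N = 1) = e^(−2) · 2^1/1! ≈ 0.2707.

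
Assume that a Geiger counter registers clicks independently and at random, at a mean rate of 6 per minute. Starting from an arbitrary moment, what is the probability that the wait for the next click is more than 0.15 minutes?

0.4066

The wait for the next event is exponential with rate λ = 6 per minute.
P(T > 0.15) = e^(−λt) = e^(−6 × 0.15) = e^(−0.9) ≈ 0.4066.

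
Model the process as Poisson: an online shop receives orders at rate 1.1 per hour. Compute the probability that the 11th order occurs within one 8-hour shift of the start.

Over the interval, μ = 1.1 × 8 = 8.8 (an 8-hour shift = 8 hours).
The 11th arrival falls in the interval iff at least 11 events occur there: P(S_11 ≤ t) = P(N ≥ 11) = 1 − P(N ≤ 10) ≈ 0.2706.

0.2706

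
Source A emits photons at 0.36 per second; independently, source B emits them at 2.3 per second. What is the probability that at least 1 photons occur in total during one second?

Independent Poisson processes superpose: combined rate λ = 0.36 + 2.3 = 2.66 per second.
So μ = 2.66.
P(N ≥ 1) = 1 − P(N ≤ 0) ≈ 0.9301.

0.9301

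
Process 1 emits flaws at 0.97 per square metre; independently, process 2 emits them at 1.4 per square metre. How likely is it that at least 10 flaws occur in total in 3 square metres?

0.1808

Independent Poisson processes superpose: combined rate λ = 0.97 + 1.4 = 2.37 per square metre.
Over the interval, μ = 2.37 × 3 = 7.11 (3 square metres).
P(N ≥ 10) = 1 − P(N ≤ 9) ≈ 0.1808.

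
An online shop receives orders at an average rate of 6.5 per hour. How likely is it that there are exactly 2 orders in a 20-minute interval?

0.2689

Over the interval, μ = 6.5 × 1/3 ≈ 2.16667 (a 20-minute interval = 1/3 hours).
P(N = 2) = e^(−μ) μ^2/2! = e^(−2.16667) · 2.16667^2/2 ≈ 0.2689.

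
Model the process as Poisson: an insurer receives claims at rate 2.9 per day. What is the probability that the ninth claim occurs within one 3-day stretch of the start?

Over the interval, μ = 2.9 × 3 = 8.7 (a 3-day stretch = 3 days).
The ninth arrival falls in the interval iff at least 9 events occur there: P(S_9 ≤ t) = P(N ≥ 9) = 1 − P(N ≤ 8) ≈ 0.5042.

0.5042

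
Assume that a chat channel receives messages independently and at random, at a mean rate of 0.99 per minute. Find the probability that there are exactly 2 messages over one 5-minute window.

0.0868

Over the interval, μ = 0.99 × 5 = 4.95 (a 5-minute window = 5 minutes).
P(N = 2) = e^(−μ) μ^2/2! = e^(−4.95) · 4.95^2/2 ≈ 0.0868.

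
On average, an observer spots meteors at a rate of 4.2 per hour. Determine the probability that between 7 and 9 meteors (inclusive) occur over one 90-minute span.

0.3356

Over the interval, μ = 4.2 × 1.5 = 6.3 (a 90-minute span = 1.5 hours).
P(7 ≤ N ≤ 9) = Σ_{j=7}^{9} e^(−6.3) · 6.3^j/j! ≈ 0.3356.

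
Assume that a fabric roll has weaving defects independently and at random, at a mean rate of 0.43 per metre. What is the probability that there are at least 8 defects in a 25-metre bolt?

0.8399

Over the interval, μ = 0.43 × 25 = 10.75 (a 25-metre bolt = 25 metres).
P(N ≥ 8) = 1 − P(N ≤ 7) = 1 − Σ_{j=0}^{7} e^(−μ) μ^j/j! ≈ 0.8399.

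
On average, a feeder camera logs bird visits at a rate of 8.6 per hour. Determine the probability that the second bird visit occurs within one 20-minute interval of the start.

Over the interval, μ = 8.6 × 1/3 ≈ 2.86667 (a 20-minute interval = 1/3 hours).
The second arrival falls in the interval iff at least 2 events occur there: P(S_2 ≤ t) = P(N ≥ 2) = 1 − P(N ≤ 1) ≈ 0.7800.

0.7800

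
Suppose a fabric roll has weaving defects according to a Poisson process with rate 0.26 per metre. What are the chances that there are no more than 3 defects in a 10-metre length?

0.7360

Over the interval, μ = 0.26 × 10 = 2.6 (a 10-metre length = 10 metres).
P(N ≤ 3) = Σ_{j=0}^{3} e^(−μ) μ^j/j! ≈ 0.7360.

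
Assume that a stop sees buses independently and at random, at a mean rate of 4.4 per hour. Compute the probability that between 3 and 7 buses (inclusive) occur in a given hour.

0.7363

With mean μ = 4.4 per hour,
P(3 ≤ N ≤ 7) = Σ_{j=3}^{7} e^(−4.4) · 4.4^j/j! ≈ 0.7363.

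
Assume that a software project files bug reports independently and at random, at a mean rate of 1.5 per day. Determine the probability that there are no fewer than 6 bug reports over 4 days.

0.5543

Over the interval, μ = 1.5 × 4 = 6 (4 days).
P(N ≥ 6) = 1 − P(N ≤ 5) = 1 − Σ_{j=0}^{5} e^(−μ) μ^j/j! ≈ 0.5543.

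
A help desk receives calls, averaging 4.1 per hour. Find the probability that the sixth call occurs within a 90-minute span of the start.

Over the interval, μ = 4.1 × 1.5 = 6.15 (a 90-minute span = 1.5 hours).
The sixth arrival falls in the interval iff at least 6 events occur there: P(S_6 ≤ t) = P(N ≥ 6) = 1 − P(N ≤ 5) ≈ 0.5781.

0.5781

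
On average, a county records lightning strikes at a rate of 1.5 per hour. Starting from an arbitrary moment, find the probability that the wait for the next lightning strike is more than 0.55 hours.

The wait for the next event is exponential with rate λ = 1.5 per hour.
P(T > 0.55) = e^(−λt) = e^(−1.5 × 0.55) = e^(−0.825) ≈ 0.4382.

0.4382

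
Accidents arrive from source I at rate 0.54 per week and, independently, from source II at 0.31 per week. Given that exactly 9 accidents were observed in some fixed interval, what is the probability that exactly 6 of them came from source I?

Given the total, each event is independently from source I with probability p = λ_I/(λ_I+λ_II) = 0.54/0.85 ≈ 0.6353.
So K ~ Binomial(9, 0.54/0.85): P(K = 6) = C(9,6) · (0.54/0.85)^6 · (0.31/0.85)^3 ≈ 0.2679.

0.2679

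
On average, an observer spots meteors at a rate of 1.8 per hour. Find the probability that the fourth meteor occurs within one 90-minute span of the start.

Over the interval, μ = 1.8 × 1.5 = 2.7 (a 90-minute span = 1.5 hours).
The fourth arrival falls in the interval iff at least 4 events occur there: P(S_4 ≤ t) = P(N ≥ 4) = 1 − P(N ≤ 3) ≈ 0.2859.

0.2859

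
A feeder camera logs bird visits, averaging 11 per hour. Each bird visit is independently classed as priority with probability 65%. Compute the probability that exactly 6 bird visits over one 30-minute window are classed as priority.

Thinning: the bird visits that are classed as priority themselves form a Poisson process with rate 0.65 × 11 = 7.15 per hour.
Over the interval, μ = 7.15 × 0.5 = 3.575 (a 30-minute window = 0.5 hours).
P(N = 6) = e^(−3.575) · 3.575^6/6! ≈ 0.0812.

0.0812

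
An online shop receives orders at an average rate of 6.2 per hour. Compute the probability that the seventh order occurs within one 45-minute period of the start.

0.1886

Over the interval, μ = 6.2 × 0.75 = 4.65 (a 45-minute period = 0.75 hours).
The seventh arrival falls in the interval iff at least 7 events occur there: P(S_7 ≤ t) = P(N ≥ 7) = 1 − P(N ≤ 6) ≈ 0.1886.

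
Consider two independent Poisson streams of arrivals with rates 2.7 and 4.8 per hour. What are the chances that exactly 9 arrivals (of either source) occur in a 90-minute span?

0.1035

Independent Poisson processes superpose: combined rate λ = 2.7 + 4.8 = 7.5 per hour.
Over the interval, μ = 7.5 × 1.5 = 11.25 (a 90-minute span = 1.5 hours).
P(N = 9) = e^(−11.25) · 11.25^9/9! ≈ 0.1035.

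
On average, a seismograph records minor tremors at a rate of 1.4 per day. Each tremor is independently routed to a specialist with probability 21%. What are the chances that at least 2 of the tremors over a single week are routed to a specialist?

Thinning: the tremors that are routed to a specialist themselves form a Poisson process with rate 0.21 × 1.4 = 0.294 per day.
Over the interval, μ = 0.294 × 7 = 2.058 (a week = 7 days).
P(N ≥ 2) = 1 − P(N ≤ 1) ≈ 0.6095.

0.6095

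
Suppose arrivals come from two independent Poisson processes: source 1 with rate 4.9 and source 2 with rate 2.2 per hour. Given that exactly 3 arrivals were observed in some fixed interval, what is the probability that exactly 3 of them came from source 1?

0.3287

Given the total, each event is independently from source 1 with probability p = λ_1/(λ_1+λ_2) = 4.9/7.1 ≈ 0.6901.
So K ~ Binomial(3, 4.9/7.1): P(K = 3) = C(3,3) · (4.9/7.1)^3 · (2.2/7.1)^0 ≈ 0.3287.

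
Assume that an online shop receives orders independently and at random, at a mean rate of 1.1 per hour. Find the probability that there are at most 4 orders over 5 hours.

Over the interval, μ = 1.1 × 5 = 5.5 (5 hours).
P(N ≤ 4) = Σ_{j=0}^{4} e^(−μ) μ^j/j! ≈ 0.3575.

0.3575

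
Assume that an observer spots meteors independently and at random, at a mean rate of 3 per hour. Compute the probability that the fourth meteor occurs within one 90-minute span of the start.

Over the interval, μ = 3 × 1.5 = 4.5 (a 90-minute span = 1.5 hours).
The fourth arrival falls in the interval iff at least 4 events occur there: P(S_4 ≤ t) = P(N ≥ 4) = 1 − P(N ≤ 3) ≈ 0.6577.

0.6577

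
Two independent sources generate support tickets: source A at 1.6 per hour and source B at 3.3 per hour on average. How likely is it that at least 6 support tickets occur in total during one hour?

Independent Poisson processes superpose: combined rate λ = 1.6 + 3.3 = 4.9 per hour.
So μ = 4.9.
P(N ≥ 6) = 1 − P(N ≤ 5) ≈ 0.3665.

0.3665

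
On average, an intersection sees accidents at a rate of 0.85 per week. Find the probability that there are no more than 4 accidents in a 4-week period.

Over the interval, μ = 0.85 × 4 = 3.4 (a 4-week period = 4 weeks).
P(N ≤ 4) = Σ_{j=0}^{4} e^(−μ) μ^j/j! ≈ 0.7442.

0.7442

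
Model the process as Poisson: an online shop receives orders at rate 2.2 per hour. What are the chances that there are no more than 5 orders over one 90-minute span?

Over the interval, μ = 2.2 × 1.5 = 3.3 (a 90-minute span = 1.5 hours).
P(N ≤ 5) = Σ_{j=0}^{5} e^(−μ) μ^j/j! ≈ 0.8829.

0.8829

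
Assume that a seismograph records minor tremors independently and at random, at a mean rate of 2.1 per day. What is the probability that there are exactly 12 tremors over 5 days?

0.1032

Over the interval, μ = 2.1 × 5 = 10.5 (5 days).
P(N = 12) = e^(−μ) μ^12/12! = e^(−10.5) · 10.5^12/479001600 ≈ 0.1032.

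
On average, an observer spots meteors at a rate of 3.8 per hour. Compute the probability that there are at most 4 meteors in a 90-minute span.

0.3272

Over the interval, μ = 3.8 × 1.5 = 5.7 (a 90-minute span = 1.5 hours).
P(N ≤ 4) = Σ_{j=0}^{4} e^(−μ) μ^j/j! ≈ 0.3272.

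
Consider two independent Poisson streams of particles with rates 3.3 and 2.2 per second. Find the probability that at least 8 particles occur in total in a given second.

Independent Poisson processes superpose: combined rate λ = 3.3 + 2.2 = 5.5 per second.
So μ = 5.5.
P(N ≥ 8) = 1 − P(N ≤ 7) ≈ 0.1905.

0.1905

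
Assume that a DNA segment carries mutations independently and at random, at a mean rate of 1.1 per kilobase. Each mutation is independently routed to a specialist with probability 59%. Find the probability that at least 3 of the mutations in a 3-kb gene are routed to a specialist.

0.3090

Thinning: the mutations that are routed to a specialist themselves form a Poisson process with rate 0.59 × 1.1 = 0.649 per kilobase.
Over the interval, μ = 0.649 × 3 = 1.947 (a 3-kb gene = 3 kilobases).
P(N ≥ 3) = 1 − P(N ≤ 2) ≈ 0.3090.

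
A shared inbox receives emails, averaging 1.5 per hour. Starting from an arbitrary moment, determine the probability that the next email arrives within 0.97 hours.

Inter-arrival times are exponential with rate λ = 1.5 per hour.
P(T ≤ 0.97) = 1 − e^(−λt) = 1 − e^(−1.5 × 0.97) = 1 − e^(−1.455) ≈ 0.7666.

0.7666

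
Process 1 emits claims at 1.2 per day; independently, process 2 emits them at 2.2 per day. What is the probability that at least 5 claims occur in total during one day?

0.2558

Independent Poisson processes superpose: combined rate λ = 1.2 + 2.2 = 3.4 per day.
So μ = 3.4.
P(N ≥ 5) = 1 − P(N ≤ 4) ≈ 0.2558.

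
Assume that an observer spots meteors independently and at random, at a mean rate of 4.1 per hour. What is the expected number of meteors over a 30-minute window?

E[N] = λt = 4.1 × 0.5 = 2.05 (a 30-minute window = 0.5 hours).

2.05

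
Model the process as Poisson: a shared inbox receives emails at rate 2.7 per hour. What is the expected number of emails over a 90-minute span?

4.05

E[N] = λt = 2.7 × 1.5 = 4.05 (a 90-minute span = 1.5 hours).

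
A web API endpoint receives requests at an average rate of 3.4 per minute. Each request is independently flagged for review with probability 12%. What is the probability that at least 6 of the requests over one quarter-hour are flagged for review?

Thinning: the requests that are flagged for review themselves form a Poisson process with rate 0.12 × 3.4 = 0.408 per minute.
Over the interval, μ = 0.408 × 15 = 6.12 (a quarter-hour = 15 minutes).
P(N ≥ 6) = 1 − P(N ≤ 5) ≈ 0.5734.

0.5734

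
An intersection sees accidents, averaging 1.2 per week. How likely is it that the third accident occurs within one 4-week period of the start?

Over the interval, μ = 1.2 × 4 = 4.8 (a 4-week period = 4 weeks).
The third arrival falls in the interval iff at least 3 events occur there: P(S_3 ≤ t) = P(N ≥ 3) = 1 − P(N ≤ 2) ≈ 0.8575.

0.8575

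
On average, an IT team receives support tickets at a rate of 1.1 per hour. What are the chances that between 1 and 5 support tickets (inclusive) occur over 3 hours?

0.8460

Over the interval, μ = 1.1 × 3 = 3.3 (3 hours).
P(1 ≤ N ≤ 5) = Σ_{j=1}^{5} e^(−3.3) · 3.3^j/j! ≈ 0.8460.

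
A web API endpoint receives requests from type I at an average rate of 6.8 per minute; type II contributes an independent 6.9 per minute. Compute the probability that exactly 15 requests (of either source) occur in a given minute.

Independent Poisson processes superpose: combined rate λ = 6.8 + 6.9 = 13.7 per minute.
So μ = 13.7.
P(N = 15) = e^(−13.7) · 13.7^15/15! ≈ 0.0965.

0.0965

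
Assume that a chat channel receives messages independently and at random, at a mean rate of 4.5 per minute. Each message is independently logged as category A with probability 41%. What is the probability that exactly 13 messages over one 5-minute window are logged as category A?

0.0555

Thinning: the messages that are logged as category A themselves form a Poisson process with rate 0.41 × 4.5 = 1.845 per minute.
Over the interval, μ = 1.845 × 5 = 9.225 (a 5-minute window = 5 minutes).
P(N = 13) = e^(−9.225) · 9.225^13/13! ≈ 0.0555.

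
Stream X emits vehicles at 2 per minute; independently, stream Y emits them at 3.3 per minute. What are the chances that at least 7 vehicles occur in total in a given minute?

0.2829

Independent Poisson processes superpose: combined rate λ = 2 + 3.3 = 5.3 per minute.
So μ = 5.3.
P(N ≥ 7) = 1 − P(N ≤ 6) ≈ 0.2829.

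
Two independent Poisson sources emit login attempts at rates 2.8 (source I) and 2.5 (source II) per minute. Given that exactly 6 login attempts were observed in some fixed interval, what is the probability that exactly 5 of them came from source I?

0.1165

Given the total, each event is independently from source I with probability p = λ_I/(λ_I+λ_II) = 2.8/5.3 ≈ 0.5283.
So K ~ Binomial(6, 2.8/5.3): P(K = 5) = C(6,5) · (2.8/5.3)^5 · (2.5/5.3)^1 ≈ 0.1165.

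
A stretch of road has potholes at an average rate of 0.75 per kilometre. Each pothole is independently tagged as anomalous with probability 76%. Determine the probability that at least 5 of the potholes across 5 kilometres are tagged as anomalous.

0.1602

Thinning: the potholes that are tagged as anomalous themselves form a Poisson process with rate 0.76 × 0.75 = 0.57 per kilometre.
Over the interval, μ = 0.57 × 5 = 2.85 (5 kilometres).
P(N ≥ 5) = 1 − P(N ≤ 4) ≈ 0.1602.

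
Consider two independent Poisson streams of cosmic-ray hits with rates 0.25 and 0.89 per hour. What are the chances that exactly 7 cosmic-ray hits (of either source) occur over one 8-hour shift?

Independent Poisson processes superpose: combined rate λ = 0.25 + 0.89 = 1.14 per hour.
Over the interval, μ = 1.14 × 8 = 9.12 (an 8-hour shift = 8 hours).
P(N = 7) = e^(−9.12) · 9.12^7/7! ≈ 0.1140.

0.1140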